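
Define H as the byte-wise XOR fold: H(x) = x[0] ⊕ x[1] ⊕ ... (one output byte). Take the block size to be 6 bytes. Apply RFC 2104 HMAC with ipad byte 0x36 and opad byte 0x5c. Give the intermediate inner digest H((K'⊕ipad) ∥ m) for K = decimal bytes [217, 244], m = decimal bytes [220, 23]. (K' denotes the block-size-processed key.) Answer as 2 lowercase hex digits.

Key decimal bytes [217, 244] = d9 f4 is 2 bytes ≤ B = 6; zero-pad to 6 bytes: K' = d9 f4 00 00 00 00.
K' ⊕ ipad = ef c2 36 36 36 36.
Inner input = ef c2 36 36 36 36 ∥ dc 17.
Inner hash: XOR ef⊕c2⊕36⊕36⊕36⊕36⊕dc⊕17 = e6.

e6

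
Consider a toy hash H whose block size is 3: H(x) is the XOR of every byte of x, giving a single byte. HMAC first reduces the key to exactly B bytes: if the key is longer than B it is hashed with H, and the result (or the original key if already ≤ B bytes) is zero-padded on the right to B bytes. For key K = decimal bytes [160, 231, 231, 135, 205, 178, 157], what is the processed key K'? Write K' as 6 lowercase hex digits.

|K| = 7 > B = 3, so first hash the key.
H(K): XOR a0⊕e7⊕e7⊕87⊕cd⊕b2⊕9d = c5.
Zero-pad H(K) = c5 to 3 bytes: K' = c5 00 00.

c50000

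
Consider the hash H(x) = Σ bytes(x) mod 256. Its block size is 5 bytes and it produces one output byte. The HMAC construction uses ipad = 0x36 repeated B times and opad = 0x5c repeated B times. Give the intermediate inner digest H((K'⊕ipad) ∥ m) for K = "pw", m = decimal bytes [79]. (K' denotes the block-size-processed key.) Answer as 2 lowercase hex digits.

Key "pw" = 70 77 is 2 bytes ≤ B = 5; zero-pad to 5 bytes: K' = 70 77 00 00 00.
K' ⊕ ipad = 46 41 36 36 36.
Inner input = 46 41 36 36 36 ∥ 4f.
Inner hash: sum = 70+65+54+54+54+79 = 376; mod 256 = 120 → 78.

78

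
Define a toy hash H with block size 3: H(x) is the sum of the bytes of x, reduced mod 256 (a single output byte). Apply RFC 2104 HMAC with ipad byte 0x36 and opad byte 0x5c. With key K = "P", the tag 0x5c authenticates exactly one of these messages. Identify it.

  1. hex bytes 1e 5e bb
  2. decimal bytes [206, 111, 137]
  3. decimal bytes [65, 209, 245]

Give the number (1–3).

2

Key "P" = 50 is 1 byte ≤ B = 3; zero-pad to 3 bytes: K' = 50 00 00.
K' ⊕ ipad = 66 36 36; K' ⊕ opad = 0c 5c 5c.
m1: inner = H(66 36 36 1e 5e bb) = 09; tag = H(0c 5c 5c 09) = cd
m2: inner = H(66 36 36 ce 6f 89) = 98; tag = H(0c 5c 5c 98) = 5c ← matches
m3: inner = H(66 36 36 41 d1 f5) = d9; tag = H(0c 5c 5c d9) = 9d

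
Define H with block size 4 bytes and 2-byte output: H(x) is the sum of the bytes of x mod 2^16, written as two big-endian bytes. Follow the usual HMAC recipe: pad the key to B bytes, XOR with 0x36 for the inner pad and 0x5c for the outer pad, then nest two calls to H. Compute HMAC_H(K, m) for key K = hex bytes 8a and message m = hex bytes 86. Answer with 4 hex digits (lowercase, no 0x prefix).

Key hex bytes 8a is 1 byte ≤ B = 4; zero-pad to 4 bytes: K' = 8a 00 00 00.
K' ⊕ ipad = bc 36 36 36.  K' ⊕ opad = d6 5c 5c 5c.
Inner input = (K'⊕ipad) ∥ m = bc 36 36 36 ∥ 86.
Inner hash: sum = 188+54+54+54+134 = 484 → 01 e4.
Outer input = (K'⊕opad) ∥ inner = d6 5c 5c 5c ∥ 01 e4.
Outer hash (tag): sum = 214+92+92+92+1+228 = 719 → 02 cf.

02cf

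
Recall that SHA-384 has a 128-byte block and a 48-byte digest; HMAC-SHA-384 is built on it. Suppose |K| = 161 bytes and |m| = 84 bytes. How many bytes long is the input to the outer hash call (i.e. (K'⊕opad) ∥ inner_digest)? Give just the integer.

176

Key is 161 > 128 bytes, so it is hashed to 48 bytes then zero-padded to 128: |K'| = 128.
Outer input = (K'⊕opad) ∥ H(inner) → 128 + 48 = 176 bytes.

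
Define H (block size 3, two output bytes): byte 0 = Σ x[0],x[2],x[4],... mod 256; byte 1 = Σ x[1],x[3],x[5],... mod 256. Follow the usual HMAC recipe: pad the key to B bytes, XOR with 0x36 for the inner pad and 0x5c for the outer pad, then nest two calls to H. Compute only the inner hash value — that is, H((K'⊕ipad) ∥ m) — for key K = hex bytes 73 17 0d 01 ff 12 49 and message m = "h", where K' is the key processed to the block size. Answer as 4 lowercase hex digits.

Key hex bytes 73 17 0d 01 ff 12 49 is 7 bytes > B = 3, so hash it first: H(key) = c8 2a, then zero-pad to 3 bytes: K' = c8 2a 00.
K' ⊕ ipad = fe 1c 36.
Inner input = fe 1c 36 ∥ 68.
Inner hash: even-index sum = 308 mod 256 = 52; odd-index sum = 132 mod 256 = 132 → 34 84.

3484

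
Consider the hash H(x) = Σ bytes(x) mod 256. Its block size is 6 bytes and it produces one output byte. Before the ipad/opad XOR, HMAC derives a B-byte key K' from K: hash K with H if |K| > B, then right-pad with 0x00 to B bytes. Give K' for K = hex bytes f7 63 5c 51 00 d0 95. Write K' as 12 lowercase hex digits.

|K| = 7 > B = 6, so first hash the key.
H(K): sum = 247+99+92+81+0+208+149 = 876; mod 256 = 108 → 6c.
Zero-pad H(K) = 6c to 6 bytes: K' = 6c 00 00 00 00 00.

6c0000000000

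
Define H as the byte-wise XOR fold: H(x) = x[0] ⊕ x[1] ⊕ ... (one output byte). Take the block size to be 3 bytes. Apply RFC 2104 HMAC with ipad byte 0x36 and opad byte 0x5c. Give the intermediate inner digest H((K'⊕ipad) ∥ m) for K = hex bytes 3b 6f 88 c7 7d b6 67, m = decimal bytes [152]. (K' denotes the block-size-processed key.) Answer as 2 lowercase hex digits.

19

Key hex bytes 3b 6f 88 c7 7d b6 67 is 7 bytes > B = 3, so hash it first: H(key) = b7, then zero-pad to 3 bytes: K' = b7 00 00.
K' ⊕ ipad = 81 36 36.
Inner input = 81 36 36 ∥ 98.
Inner hash: XOR 81⊕36⊕36⊕98 = 19.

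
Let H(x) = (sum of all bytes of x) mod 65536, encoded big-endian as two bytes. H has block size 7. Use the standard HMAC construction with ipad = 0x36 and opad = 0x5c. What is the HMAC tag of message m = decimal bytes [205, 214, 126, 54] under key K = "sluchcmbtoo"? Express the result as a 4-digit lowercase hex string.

Key "sluchcmbtoo" = 73 6c 75 63 68 63 6d 62 74 6f 6f is 11 bytes > B = 7, so hash it first: H(key) = 04 a3, then zero-pad to 7 bytes: K' = 04 a3 00 00 00 00 00.
K' ⊕ ipad = 32 95 36 36 36 36 36.  K' ⊕ opad = 58 ff 5c 5c 5c 5c 5c.
Inner input = (K'⊕ipad) ∥ m = 32 95 36 36 36 36 36 ∥ cd d6 7e 36.
Inner hash: sum = 50+149+54+54+54+54+54+205+214+126+54 = 1068 → 04 2c.
Outer input = (K'⊕opad) ∥ inner = 58 ff 5c 5c 5c 5c 5c ∥ 04 2c.
Outer hash (tag): sum = 88+255+92+92+92+92+92+4+44 = 851 → 03 53.

0353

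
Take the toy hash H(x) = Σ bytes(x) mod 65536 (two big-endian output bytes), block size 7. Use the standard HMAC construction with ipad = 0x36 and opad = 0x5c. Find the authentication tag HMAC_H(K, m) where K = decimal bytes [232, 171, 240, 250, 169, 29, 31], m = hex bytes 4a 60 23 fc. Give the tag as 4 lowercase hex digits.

Key decimal bytes [232, 171, 240, 250, 169, 29, 31] = e8 ab f0 fa a9 1d 1f is exactly B = 7 bytes: K' = e8 ab f0 fa a9 1d 1f.
K' ⊕ ipad = de 9d c6 cc 9f 2b 29.  K' ⊕ opad = b4 f7 ac a6 f5 41 43.
Inner input = (K'⊕ipad) ∥ m = de 9d c6 cc 9f 2b 29 ∥ 4a 60 23 fc.
Inner hash: sum = 222+157+198+204+159+43+41+74+96+35+252 = 1481 → 05 c9.
Outer input = (K'⊕opad) ∥ inner = b4 f7 ac a6 f5 41 43 ∥ 05 c9.
Outer hash (tag): sum = 180+247+172+166+245+65+67+5+201 = 1348 → 05 44.

0544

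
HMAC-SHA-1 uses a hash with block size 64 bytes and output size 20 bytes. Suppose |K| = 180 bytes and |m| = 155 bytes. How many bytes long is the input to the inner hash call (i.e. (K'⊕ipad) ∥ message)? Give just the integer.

219

Key is 180 > 64 bytes, so it is hashed to 20 bytes then zero-padded to 64: |K'| = 64.
Inner input = (K'⊕ipad) ∥ m → 64 + 155 = 219 bytes.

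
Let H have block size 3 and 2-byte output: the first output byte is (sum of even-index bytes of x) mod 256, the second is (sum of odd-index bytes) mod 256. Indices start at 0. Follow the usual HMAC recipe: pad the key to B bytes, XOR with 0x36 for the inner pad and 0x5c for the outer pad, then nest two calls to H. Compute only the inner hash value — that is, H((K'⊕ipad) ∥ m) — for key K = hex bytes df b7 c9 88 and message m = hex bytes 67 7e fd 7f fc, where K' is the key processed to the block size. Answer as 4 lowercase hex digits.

d169

Key hex bytes df b7 c9 88 is 4 bytes > B = 3, so hash it first: H(key) = a8 3f, then zero-pad to 3 bytes: K' = a8 3f 00.
K' ⊕ ipad = 9e 09 36.
Inner input = 9e 09 36 ∥ 67 7e fd 7f fc.
Inner hash: even-index sum = 465 mod 256 = 209; odd-index sum = 617 mod 256 = 105 → d1 69.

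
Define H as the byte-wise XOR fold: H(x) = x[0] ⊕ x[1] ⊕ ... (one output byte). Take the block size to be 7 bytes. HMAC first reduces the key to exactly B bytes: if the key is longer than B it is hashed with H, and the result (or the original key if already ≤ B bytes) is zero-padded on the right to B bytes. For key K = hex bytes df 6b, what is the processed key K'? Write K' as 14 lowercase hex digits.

df6b0000000000

Key hex bytes df 6b is 2 bytes ≤ B = 7; zero-pad to 7 bytes: K' = df 6b 00 00 00 00 00.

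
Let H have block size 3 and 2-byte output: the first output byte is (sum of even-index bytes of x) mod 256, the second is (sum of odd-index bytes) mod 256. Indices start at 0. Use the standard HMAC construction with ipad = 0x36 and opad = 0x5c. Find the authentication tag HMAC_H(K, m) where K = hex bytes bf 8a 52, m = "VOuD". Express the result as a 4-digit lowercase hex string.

Key hex bytes bf 8a 52 is exactly B = 3 bytes: K' = bf 8a 52.
K' ⊕ ipad = 89 bc 64.  K' ⊕ opad = e3 d6 0e.
Inner input = (K'⊕ipad) ∥ m = 89 bc 64 ∥ 56 4f 75 44.
Inner hash: even-index sum = 384 mod 256 = 128; odd-index sum = 391 mod 256 = 135 → 80 87.
Outer input = (K'⊕opad) ∥ inner = e3 d6 0e ∥ 80 87.
Outer hash (tag): even-index sum = 376 mod 256 = 120; odd-index sum = 342 mod 256 = 86 → 78 56.

7856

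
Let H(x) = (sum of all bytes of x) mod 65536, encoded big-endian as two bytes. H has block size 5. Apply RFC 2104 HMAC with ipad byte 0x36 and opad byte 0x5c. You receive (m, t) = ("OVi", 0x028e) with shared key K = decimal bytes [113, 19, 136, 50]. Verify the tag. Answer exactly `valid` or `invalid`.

valid

Key decimal bytes [113, 19, 136, 50] = 71 13 88 32 is 4 bytes ≤ B = 5; zero-pad to 5 bytes: K' = 71 13 88 32 00.
K' ⊕ ipad = 47 25 be 04 36; K' ⊕ opad = 2d 4f d4 6e 5c.
Inner hash: sum = 71+37+190+4+54+79+86+105 = 626 → 02 72.
Outer hash (recomputed tag): sum = 45+79+212+110+92+2+114 = 654 → 02 8e.
Recomputed tag = 028e; claimed = 028e → match.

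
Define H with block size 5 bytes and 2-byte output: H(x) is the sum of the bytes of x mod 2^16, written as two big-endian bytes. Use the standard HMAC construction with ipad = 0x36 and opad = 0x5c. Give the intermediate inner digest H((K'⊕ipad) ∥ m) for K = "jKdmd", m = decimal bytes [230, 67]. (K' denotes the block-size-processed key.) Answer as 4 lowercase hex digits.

0301

Key "jKdmd" = 6a 4b 64 6d 64 is exactly B = 5 bytes: K' = 6a 4b 64 6d 64.
K' ⊕ ipad = 5c 7d 52 5b 52.
Inner input = 5c 7d 52 5b 52 ∥ e6 43.
Inner hash: sum = 92+125+82+91+82+230+67 = 769 → 03 01.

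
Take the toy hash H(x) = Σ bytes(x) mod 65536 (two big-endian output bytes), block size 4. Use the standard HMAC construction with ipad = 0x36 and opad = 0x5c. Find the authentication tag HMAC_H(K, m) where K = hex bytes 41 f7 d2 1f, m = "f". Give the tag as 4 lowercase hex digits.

0246

Key hex bytes 41 f7 d2 1f is exactly B = 4 bytes: K' = 41 f7 d2 1f.
K' ⊕ ipad = 77 c1 e4 29.  K' ⊕ opad = 1d ab 8e 43.
Inner input = (K'⊕ipad) ∥ m = 77 c1 e4 29 ∥ 66.
Inner hash: sum = 119+193+228+41+102 = 683 → 02 ab.
Outer input = (K'⊕opad) ∥ inner = 1d ab 8e 43 ∥ 02 ab.
Outer hash (tag): sum = 29+171+142+67+2+171 = 582 → 02 46.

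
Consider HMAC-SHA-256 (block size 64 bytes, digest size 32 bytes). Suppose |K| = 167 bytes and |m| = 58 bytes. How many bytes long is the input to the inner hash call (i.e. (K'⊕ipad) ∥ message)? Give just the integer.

Key is 167 > 64 bytes, so it is hashed to 32 bytes then zero-padded to 64: |K'| = 64.
Inner input = (K'⊕ipad) ∥ m → 64 + 58 = 122 bytes.

122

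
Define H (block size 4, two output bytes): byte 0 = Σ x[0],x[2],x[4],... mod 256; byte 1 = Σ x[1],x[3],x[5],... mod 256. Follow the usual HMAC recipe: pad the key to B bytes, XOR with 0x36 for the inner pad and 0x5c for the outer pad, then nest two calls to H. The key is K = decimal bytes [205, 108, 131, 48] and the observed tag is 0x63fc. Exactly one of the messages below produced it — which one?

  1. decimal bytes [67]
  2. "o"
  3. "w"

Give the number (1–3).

Key decimal bytes [205, 108, 131, 48] = cd 6c 83 30 is exactly B = 4 bytes: K' = cd 6c 83 30.
K' ⊕ ipad = fb 5a b5 06; K' ⊕ opad = 91 30 df 6c.
m1: inner = H(fb 5a b5 06 43) = f3 60; tag = H(91 30 df 6c f3 60) = 63fc ← matches
m2: inner = H(fb 5a b5 06 6f) = 1f 60; tag = H(91 30 df 6c 1f 60) = 8ffc
m3: inner = H(fb 5a b5 06 77) = 27 60; tag = H(91 30 df 6c 27 60) = 97fc

1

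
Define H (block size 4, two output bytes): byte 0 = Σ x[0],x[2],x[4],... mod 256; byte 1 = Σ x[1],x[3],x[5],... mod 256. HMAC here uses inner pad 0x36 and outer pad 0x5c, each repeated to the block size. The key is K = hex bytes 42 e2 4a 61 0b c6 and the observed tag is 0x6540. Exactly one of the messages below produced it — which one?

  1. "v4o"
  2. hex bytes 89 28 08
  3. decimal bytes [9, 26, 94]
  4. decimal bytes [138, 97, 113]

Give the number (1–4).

Key hex bytes 42 e2 4a 61 0b c6 is 6 bytes > B = 4, so hash it first: H(key) = 97 09, then zero-pad to 4 bytes: K' = 97 09 00 00.
K' ⊕ ipad = a1 3f 36 36; K' ⊕ opad = cb 55 5c 5c.
m1: inner = H(a1 3f 36 36 76 34 6f) = bc a9; tag = H(cb 55 5c 5c bc a9) = e35a
m2: inner = H(a1 3f 36 36 89 28 08) = 68 9d; tag = H(cb 55 5c 5c 68 9d) = 8f4e
m3: inner = H(a1 3f 36 36 09 1a 5e) = 3e 8f; tag = H(cb 55 5c 5c 3e 8f) = 6540 ← matches
m4: inner = H(a1 3f 36 36 8a 61 71) = d2 d6; tag = H(cb 55 5c 5c d2 d6) = f987

3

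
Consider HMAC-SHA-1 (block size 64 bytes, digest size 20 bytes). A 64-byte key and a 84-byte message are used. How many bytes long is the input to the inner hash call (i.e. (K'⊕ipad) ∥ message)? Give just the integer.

Key is 64 ≤ 64 bytes, zero-padded: |K'| = 64.
Inner input = (K'⊕ipad) ∥ m → 64 + 84 = 148 bytes.

148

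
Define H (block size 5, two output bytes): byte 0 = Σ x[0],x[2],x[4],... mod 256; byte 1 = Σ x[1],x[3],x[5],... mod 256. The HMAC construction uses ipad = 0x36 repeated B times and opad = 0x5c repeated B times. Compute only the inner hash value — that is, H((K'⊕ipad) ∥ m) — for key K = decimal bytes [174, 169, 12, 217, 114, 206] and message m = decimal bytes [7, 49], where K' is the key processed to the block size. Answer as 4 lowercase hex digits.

b7a3

Key decimal bytes [174, 169, 12, 217, 114, 206] = ae a9 0c d9 72 ce is 6 bytes > B = 5, so hash it first: H(key) = 2c 50, then zero-pad to 5 bytes: K' = 2c 50 00 00 00.
K' ⊕ ipad = 1a 66 36 36 36.
Inner input = 1a 66 36 36 36 ∥ 07 31.
Inner hash: even-index sum = 183 mod 256 = 183; odd-index sum = 163 mod 256 = 163 → b7 a3.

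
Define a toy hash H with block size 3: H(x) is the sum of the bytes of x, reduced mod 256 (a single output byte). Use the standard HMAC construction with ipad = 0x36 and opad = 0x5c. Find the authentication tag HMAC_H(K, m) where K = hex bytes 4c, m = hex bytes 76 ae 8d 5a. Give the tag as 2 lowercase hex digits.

Key hex bytes 4c is 1 byte ≤ B = 3; zero-pad to 3 bytes: K' = 4c 00 00.
K' ⊕ ipad = 7a 36 36.  K' ⊕ opad = 10 5c 5c.
Inner input = (K'⊕ipad) ∥ m = 7a 36 36 ∥ 76 ae 8d 5a.
Inner hash: sum = 122+54+54+118+174+141+90 = 753; mod 256 = 241 → f1.
Outer input = (K'⊕opad) ∥ inner = 10 5c 5c ∥ f1.
Outer hash (tag): sum = 16+92+92+241 = 441; mod 256 = 185 → b9.

b9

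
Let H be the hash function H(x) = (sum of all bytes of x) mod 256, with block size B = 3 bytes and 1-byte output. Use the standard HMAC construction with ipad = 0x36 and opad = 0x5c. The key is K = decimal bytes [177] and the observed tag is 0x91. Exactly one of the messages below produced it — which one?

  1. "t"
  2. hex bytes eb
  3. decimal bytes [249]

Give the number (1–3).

3

Key decimal bytes [177] = b1 is 1 byte ≤ B = 3; zero-pad to 3 bytes: K' = b1 00 00.
K' ⊕ ipad = 87 36 36; K' ⊕ opad = ed 5c 5c.
m1: inner = H(87 36 36 74) = 67; tag = H(ed 5c 5c 67) = 0c
m2: inner = H(87 36 36 eb) = de; tag = H(ed 5c 5c de) = 83
m3: inner = H(87 36 36 f9) = ec; tag = H(ed 5c 5c ec) = 91 ← matches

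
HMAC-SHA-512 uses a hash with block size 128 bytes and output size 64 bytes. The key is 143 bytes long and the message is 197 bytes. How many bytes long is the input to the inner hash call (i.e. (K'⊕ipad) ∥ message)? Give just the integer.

Key is 143 > 128 bytes, so it is hashed to 64 bytes then zero-padded to 128: |K'| = 128.
Inner input = (K'⊕ipad) ∥ m → 128 + 197 = 325 bytes.

325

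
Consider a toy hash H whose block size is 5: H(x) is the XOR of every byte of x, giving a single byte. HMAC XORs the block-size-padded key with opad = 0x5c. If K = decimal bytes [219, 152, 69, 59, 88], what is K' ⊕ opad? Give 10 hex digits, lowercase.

Key decimal bytes [219, 152, 69, 59, 88] = db 98 45 3b 58 is exactly B = 5 bytes: K' = db 98 45 3b 58.
XOR each byte with 0x5c: db⊕5c=87, 98⊕5c=c4, 45⊕5c=19, 3b⊕5c=67, 58⊕5c=04.

87c4196704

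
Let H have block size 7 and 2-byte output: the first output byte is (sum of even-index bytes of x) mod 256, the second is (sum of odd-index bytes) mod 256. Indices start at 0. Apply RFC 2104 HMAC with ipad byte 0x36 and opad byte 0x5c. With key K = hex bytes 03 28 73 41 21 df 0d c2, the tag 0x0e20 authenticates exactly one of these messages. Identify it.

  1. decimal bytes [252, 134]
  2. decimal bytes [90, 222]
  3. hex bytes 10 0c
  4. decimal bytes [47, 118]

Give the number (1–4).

Key hex bytes 03 28 73 41 21 df 0d c2 is 8 bytes > B = 7, so hash it first: H(key) = a4 0a, then zero-pad to 7 bytes: K' = a4 0a 00 00 00 00 00.
K' ⊕ ipad = 92 3c 36 36 36 36 36; K' ⊕ opad = f8 56 5c 5c 5c 5c 5c.
m1: inner = H(92 3c 36 36 36 36 36 fc 86) = ba a4; tag = H(f8 56 5c 5c 5c 5c 5c ba a4) = b0c8
m2: inner = H(92 3c 36 36 36 36 36 5a de) = 12 02; tag = H(f8 56 5c 5c 5c 5c 5c 12 02) = 0e20 ← matches
m3: inner = H(92 3c 36 36 36 36 36 10 0c) = 40 b8; tag = H(f8 56 5c 5c 5c 5c 5c 40 b8) = c44e
m4: inner = H(92 3c 36 36 36 36 36 2f 76) = aa d7; tag = H(f8 56 5c 5c 5c 5c 5c aa d7) = e3b8

2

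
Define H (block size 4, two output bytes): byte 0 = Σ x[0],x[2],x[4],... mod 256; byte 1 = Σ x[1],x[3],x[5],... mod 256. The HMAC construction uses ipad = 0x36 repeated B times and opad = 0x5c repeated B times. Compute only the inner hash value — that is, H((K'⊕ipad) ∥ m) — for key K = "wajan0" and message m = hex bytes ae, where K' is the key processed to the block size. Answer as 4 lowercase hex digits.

5dfa

Key "wajan0" = 77 61 6a 61 6e 30 is 6 bytes > B = 4, so hash it first: H(key) = 4f f2, then zero-pad to 4 bytes: K' = 4f f2 00 00.
K' ⊕ ipad = 79 c4 36 36.
Inner input = 79 c4 36 36 ∥ ae.
Inner hash: even-index sum = 349 mod 256 = 93; odd-index sum = 250 mod 256 = 250 → 5d fa.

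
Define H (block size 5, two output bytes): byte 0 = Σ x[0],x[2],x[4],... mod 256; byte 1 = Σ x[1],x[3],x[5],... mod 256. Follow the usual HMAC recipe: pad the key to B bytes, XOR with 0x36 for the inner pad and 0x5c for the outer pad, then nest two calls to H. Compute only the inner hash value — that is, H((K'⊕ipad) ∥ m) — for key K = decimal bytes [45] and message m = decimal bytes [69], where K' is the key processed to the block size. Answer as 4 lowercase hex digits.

87b1

Key decimal bytes [45] = 2d is 1 byte ≤ B = 5; zero-pad to 5 bytes: K' = 2d 00 00 00 00.
K' ⊕ ipad = 1b 36 36 36 36.
Inner input = 1b 36 36 36 36 ∥ 45.
Inner hash: even-index sum = 135 mod 256 = 135; odd-index sum = 177 mod 256 = 177 → 87 b1.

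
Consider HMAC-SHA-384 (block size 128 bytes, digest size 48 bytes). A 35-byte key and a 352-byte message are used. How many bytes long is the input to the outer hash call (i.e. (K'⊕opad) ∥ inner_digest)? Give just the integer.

Key is 35 ≤ 128 bytes, zero-padded: |K'| = 128.
Outer input = (K'⊕opad) ∥ H(inner) → 128 + 48 = 176 bytes.

176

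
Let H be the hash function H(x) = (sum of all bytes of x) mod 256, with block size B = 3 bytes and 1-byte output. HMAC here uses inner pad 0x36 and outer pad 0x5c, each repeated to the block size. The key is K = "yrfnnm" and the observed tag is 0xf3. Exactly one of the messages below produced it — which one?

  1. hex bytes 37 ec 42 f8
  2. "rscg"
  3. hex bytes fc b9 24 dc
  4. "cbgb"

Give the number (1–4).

Key "yrfnnm" = 79 72 66 6e 6e 6d is 6 bytes > B = 3, so hash it first: H(key) = 9a, then zero-pad to 3 bytes: K' = 9a 00 00.
K' ⊕ ipad = ac 36 36; K' ⊕ opad = c6 5c 5c.
m1: inner = H(ac 36 36 37 ec 42 f8) = 75; tag = H(c6 5c 5c 75) = f3 ← matches
m2: inner = H(ac 36 36 72 73 63 67) = c7; tag = H(c6 5c 5c c7) = 45
m3: inner = H(ac 36 36 fc b9 24 dc) = cd; tag = H(c6 5c 5c cd) = 4b
m4: inner = H(ac 36 36 63 62 67 62) = a6; tag = H(c6 5c 5c a6) = 24

1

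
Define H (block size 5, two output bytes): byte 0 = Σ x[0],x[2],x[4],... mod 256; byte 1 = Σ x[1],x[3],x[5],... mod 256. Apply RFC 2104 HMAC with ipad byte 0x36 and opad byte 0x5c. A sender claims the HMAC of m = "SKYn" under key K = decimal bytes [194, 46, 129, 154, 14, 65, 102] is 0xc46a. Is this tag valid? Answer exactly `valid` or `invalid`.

Key decimal bytes [194, 46, 129, 154, 14, 65, 102] = c2 2e 81 9a 0e 41 66 is 7 bytes > B = 5, so hash it first: H(key) = b7 09, then zero-pad to 5 bytes: K' = b7 09 00 00 00.
K' ⊕ ipad = 81 3f 36 36 36; K' ⊕ opad = eb 55 5c 5c 5c.
Inner hash: even-index sum = 422 mod 256 = 166; odd-index sum = 289 mod 256 = 33 → a6 21.
Outer hash (recomputed tag): even-index sum = 452 mod 256 = 196; odd-index sum = 343 mod 256 = 87 → c4 57.
Recomputed tag = c457; claimed = c46a → mismatch.

invalid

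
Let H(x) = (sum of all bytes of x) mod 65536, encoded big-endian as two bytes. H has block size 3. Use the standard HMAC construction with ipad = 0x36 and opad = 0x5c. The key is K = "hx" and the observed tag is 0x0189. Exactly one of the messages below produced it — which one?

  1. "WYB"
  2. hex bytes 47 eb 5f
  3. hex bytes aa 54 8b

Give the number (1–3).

Key "hx" = 68 78 is 2 bytes ≤ B = 3; zero-pad to 3 bytes: K' = 68 78 00.
K' ⊕ ipad = 5e 4e 36; K' ⊕ opad = 34 24 5c.
m1: inner = H(5e 4e 36 57 59 42) = 01 d4; tag = H(34 24 5c 01 d4) = 0189 ← matches
m2: inner = H(5e 4e 36 47 eb 5f) = 02 73; tag = H(34 24 5c 02 73) = 0129
m3: inner = H(5e 4e 36 aa 54 8b) = 02 6b; tag = H(34 24 5c 02 6b) = 0121

1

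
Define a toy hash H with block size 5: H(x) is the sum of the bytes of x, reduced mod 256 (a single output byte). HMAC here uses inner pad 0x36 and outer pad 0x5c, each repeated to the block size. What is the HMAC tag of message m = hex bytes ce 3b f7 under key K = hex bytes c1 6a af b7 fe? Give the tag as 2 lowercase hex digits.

Key hex bytes c1 6a af b7 fe is exactly B = 5 bytes: K' = c1 6a af b7 fe.
K' ⊕ ipad = f7 5c 99 81 c8.  K' ⊕ opad = 9d 36 f3 eb a2.
Inner input = (K'⊕ipad) ∥ m = f7 5c 99 81 c8 ∥ ce 3b f7.
Inner hash: sum = 247+92+153+129+200+206+59+247 = 1333; mod 256 = 53 → 35.
Outer input = (K'⊕opad) ∥ inner = 9d 36 f3 eb a2 ∥ 35.
Outer hash (tag): sum = 157+54+243+235+162+53 = 904; mod 256 = 136 → 88.

88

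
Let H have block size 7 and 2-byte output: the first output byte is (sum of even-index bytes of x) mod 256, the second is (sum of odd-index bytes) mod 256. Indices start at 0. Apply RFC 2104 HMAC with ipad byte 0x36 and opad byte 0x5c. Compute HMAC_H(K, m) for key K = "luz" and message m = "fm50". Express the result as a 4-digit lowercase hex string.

Key "luz" = 6c 75 7a is 3 bytes ≤ B = 7; zero-pad to 7 bytes: K' = 6c 75 7a 00 00 00 00.
K' ⊕ ipad = 5a 43 4c 36 36 36 36.  K' ⊕ opad = 30 29 26 5c 5c 5c 5c.
Inner input = (K'⊕ipad) ∥ m = 5a 43 4c 36 36 36 36 ∥ 66 6d 35 30.
Inner hash: even-index sum = 431 mod 256 = 175; odd-index sum = 330 mod 256 = 74 → af 4a.
Outer input = (K'⊕opad) ∥ inner = 30 29 26 5c 5c 5c 5c ∥ af 4a.
Outer hash (tag): even-index sum = 344 mod 256 = 88; odd-index sum = 400 mod 256 = 144 → 58 90.

5890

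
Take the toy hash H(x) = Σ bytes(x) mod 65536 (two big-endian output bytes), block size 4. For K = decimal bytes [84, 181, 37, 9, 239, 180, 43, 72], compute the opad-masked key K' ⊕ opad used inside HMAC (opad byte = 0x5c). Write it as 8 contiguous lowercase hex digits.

Key decimal bytes [84, 181, 37, 9, 239, 180, 43, 72] = 54 b5 25 09 ef b4 2b 48 is 8 bytes > B = 4, so hash it first: H(key) = 03 4d, then zero-pad to 4 bytes: K' = 03 4d 00 00.
XOR each byte with 0x5c: 03⊕5c=5f, 4d⊕5c=11, 00⊕5c=5c, 00⊕5c=5c.

5f115c5c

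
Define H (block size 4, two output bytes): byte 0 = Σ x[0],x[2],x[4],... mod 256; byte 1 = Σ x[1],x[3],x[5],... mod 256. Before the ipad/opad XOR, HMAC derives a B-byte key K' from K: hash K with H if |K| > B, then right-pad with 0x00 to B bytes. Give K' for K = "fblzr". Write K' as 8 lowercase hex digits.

44dc0000

|K| = 5 > B = 4, so first hash the key.
H(K): even-index sum = 324 mod 256 = 68; odd-index sum = 220 mod 256 = 220 → 44 dc.
Zero-pad H(K) = 44 dc to 4 bytes: K' = 44 dc 00 00.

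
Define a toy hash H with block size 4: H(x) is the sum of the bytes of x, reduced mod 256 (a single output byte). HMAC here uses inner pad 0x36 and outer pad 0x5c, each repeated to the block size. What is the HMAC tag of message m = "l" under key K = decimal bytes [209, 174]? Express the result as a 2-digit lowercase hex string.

Key decimal bytes [209, 174] = d1 ae is 2 bytes ≤ B = 4; zero-pad to 4 bytes: K' = d1 ae 00 00.
K' ⊕ ipad = e7 98 36 36.  K' ⊕ opad = 8d f2 5c 5c.
Inner input = (K'⊕ipad) ∥ m = e7 98 36 36 ∥ 6c.
Inner hash: sum = 231+152+54+54+108 = 599; mod 256 = 87 → 57.
Outer input = (K'⊕opad) ∥ inner = 8d f2 5c 5c ∥ 57.
Outer hash (tag): sum = 141+242+92+92+87 = 654; mod 256 = 142 → 8e.

8e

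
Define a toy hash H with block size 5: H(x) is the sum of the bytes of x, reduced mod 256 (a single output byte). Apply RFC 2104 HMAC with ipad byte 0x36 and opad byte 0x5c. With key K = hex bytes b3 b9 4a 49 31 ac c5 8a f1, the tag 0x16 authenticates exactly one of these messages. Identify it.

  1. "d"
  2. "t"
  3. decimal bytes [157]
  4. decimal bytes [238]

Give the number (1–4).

1

Key hex bytes b3 b9 4a 49 31 ac c5 8a f1 is 9 bytes > B = 5, so hash it first: H(key) = 1c, then zero-pad to 5 bytes: K' = 1c 00 00 00 00.
K' ⊕ ipad = 2a 36 36 36 36; K' ⊕ opad = 40 5c 5c 5c 5c.
m1: inner = H(2a 36 36 36 36 64) = 66; tag = H(40 5c 5c 5c 5c 66) = 16 ← matches
m2: inner = H(2a 36 36 36 36 74) = 76; tag = H(40 5c 5c 5c 5c 76) = 26
m3: inner = H(2a 36 36 36 36 9d) = 9f; tag = H(40 5c 5c 5c 5c 9f) = 4f
m4: inner = H(2a 36 36 36 36 ee) = f0; tag = H(40 5c 5c 5c 5c f0) = a0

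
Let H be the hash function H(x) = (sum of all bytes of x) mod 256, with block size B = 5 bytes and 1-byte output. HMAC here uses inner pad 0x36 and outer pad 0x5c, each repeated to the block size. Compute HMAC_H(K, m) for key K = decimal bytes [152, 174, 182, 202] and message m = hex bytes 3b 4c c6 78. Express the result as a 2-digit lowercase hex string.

Key decimal bytes [152, 174, 182, 202] = 98 ae b6 ca is 4 bytes ≤ B = 5; zero-pad to 5 bytes: K' = 98 ae b6 ca 00.
K' ⊕ ipad = ae 98 80 fc 36.  K' ⊕ opad = c4 f2 ea 96 5c.
Inner input = (K'⊕ipad) ∥ m = ae 98 80 fc 36 ∥ 3b 4c c6 78.
Inner hash: sum = 174+152+128+252+54+59+76+198+120 = 1213; mod 256 = 189 → bd.
Outer input = (K'⊕opad) ∥ inner = c4 f2 ea 96 5c ∥ bd.
Outer hash (tag): sum = 196+242+234+150+92+189 = 1103; mod 256 = 79 → 4f.

4f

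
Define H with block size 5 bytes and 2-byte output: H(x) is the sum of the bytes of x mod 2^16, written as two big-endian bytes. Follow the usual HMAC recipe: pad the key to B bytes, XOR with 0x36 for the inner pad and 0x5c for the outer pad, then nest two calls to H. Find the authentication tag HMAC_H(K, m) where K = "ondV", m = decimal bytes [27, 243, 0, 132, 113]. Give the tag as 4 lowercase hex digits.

01a2

Key "ondV" = 6f 6e 64 56 is 4 bytes ≤ B = 5; zero-pad to 5 bytes: K' = 6f 6e 64 56 00.
K' ⊕ ipad = 59 58 52 60 36.  K' ⊕ opad = 33 32 38 0a 5c.
Inner input = (K'⊕ipad) ∥ m = 59 58 52 60 36 ∥ 1b f3 00 84 71.
Inner hash: sum = 89+88+82+96+54+27+243+0+132+113 = 924 → 03 9c.
Outer input = (K'⊕opad) ∥ inner = 33 32 38 0a 5c ∥ 03 9c.
Outer hash (tag): sum = 51+50+56+10+92+3+156 = 418 → 01 a2.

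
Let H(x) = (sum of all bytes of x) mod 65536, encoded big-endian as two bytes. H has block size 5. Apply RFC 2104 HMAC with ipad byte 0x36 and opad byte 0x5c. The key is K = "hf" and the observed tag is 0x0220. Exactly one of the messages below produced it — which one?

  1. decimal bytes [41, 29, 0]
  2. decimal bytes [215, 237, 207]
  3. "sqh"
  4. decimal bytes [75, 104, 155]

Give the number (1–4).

3

Key "hf" = 68 66 is 2 bytes ≤ B = 5; zero-pad to 5 bytes: K' = 68 66 00 00 00.
K' ⊕ ipad = 5e 50 36 36 36; K' ⊕ opad = 34 3a 5c 5c 5c.
m1: inner = H(5e 50 36 36 36 29 1d 00) = 01 96; tag = H(34 3a 5c 5c 5c 01 96) = 0219
m2: inner = H(5e 50 36 36 36 d7 ed cf) = 03 e3; tag = H(34 3a 5c 5c 5c 03 e3) = 0268
m3: inner = H(5e 50 36 36 36 73 71 68) = 02 9c; tag = H(34 3a 5c 5c 5c 02 9c) = 0220 ← matches
m4: inner = H(5e 50 36 36 36 4b 68 9b) = 02 9e; tag = H(34 3a 5c 5c 5c 02 9e) = 0222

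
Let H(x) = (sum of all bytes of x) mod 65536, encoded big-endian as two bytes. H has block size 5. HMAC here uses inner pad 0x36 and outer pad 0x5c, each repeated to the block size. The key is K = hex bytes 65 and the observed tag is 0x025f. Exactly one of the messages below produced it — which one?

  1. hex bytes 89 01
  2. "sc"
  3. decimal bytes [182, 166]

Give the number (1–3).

Key hex bytes 65 is 1 byte ≤ B = 5; zero-pad to 5 bytes: K' = 65 00 00 00 00.
K' ⊕ ipad = 53 36 36 36 36; K' ⊕ opad = 39 5c 5c 5c 5c.
m1: inner = H(53 36 36 36 36 89 01) = 01 b5; tag = H(39 5c 5c 5c 5c 01 b5) = 025f ← matches
m2: inner = H(53 36 36 36 36 73 63) = 02 01; tag = H(39 5c 5c 5c 5c 02 01) = 01ac
m3: inner = H(53 36 36 36 36 b6 a6) = 02 87; tag = H(39 5c 5c 5c 5c 02 87) = 0232

1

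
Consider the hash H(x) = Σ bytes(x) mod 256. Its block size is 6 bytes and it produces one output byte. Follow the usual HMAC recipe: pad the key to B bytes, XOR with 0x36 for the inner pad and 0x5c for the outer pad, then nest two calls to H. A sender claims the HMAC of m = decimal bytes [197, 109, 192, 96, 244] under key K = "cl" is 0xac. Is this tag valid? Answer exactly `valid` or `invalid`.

valid

Key "cl" = 63 6c is 2 bytes ≤ B = 6; zero-pad to 6 bytes: K' = 63 6c 00 00 00 00.
K' ⊕ ipad = 55 5a 36 36 36 36; K' ⊕ opad = 3f 30 5c 5c 5c 5c.
Inner hash: sum = 85+90+54+54+54+54+197+109+192+96+244 = 1229; mod 256 = 205 → cd.
Outer hash (recomputed tag): sum = 63+48+92+92+92+92+205 = 684; mod 256 = 172 → ac.
Recomputed tag = ac; claimed = ac → match.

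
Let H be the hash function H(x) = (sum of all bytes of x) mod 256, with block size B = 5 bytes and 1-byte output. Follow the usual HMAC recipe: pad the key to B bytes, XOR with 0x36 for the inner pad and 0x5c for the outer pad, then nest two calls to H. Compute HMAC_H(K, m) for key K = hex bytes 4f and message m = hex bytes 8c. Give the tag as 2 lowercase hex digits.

60

Key hex bytes 4f is 1 byte ≤ B = 5; zero-pad to 5 bytes: K' = 4f 00 00 00 00.
K' ⊕ ipad = 79 36 36 36 36.  K' ⊕ opad = 13 5c 5c 5c 5c.
Inner input = (K'⊕ipad) ∥ m = 79 36 36 36 36 ∥ 8c.
Inner hash: sum = 121+54+54+54+54+140 = 477; mod 256 = 221 → dd.
Outer input = (K'⊕opad) ∥ inner = 13 5c 5c 5c 5c ∥ dd.
Outer hash (tag): sum = 19+92+92+92+92+221 = 608; mod 256 = 96 → 60.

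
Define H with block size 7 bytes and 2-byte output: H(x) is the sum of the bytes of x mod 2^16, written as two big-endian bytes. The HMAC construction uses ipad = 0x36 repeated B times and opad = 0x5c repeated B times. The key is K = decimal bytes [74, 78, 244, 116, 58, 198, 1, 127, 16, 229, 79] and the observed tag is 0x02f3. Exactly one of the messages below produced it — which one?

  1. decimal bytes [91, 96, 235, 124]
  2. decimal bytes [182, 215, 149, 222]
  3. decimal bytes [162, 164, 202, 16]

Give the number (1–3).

Key decimal bytes [74, 78, 244, 116, 58, 198, 1, 127, 16, 229, 79] = 4a 4e f4 74 3a c6 01 7f 10 e5 4f is 11 bytes > B = 7, so hash it first: H(key) = 04 c4, then zero-pad to 7 bytes: K' = 04 c4 00 00 00 00 00.
K' ⊕ ipad = 32 f2 36 36 36 36 36; K' ⊕ opad = 58 98 5c 5c 5c 5c 5c.
m1: inner = H(32 f2 36 36 36 36 36 5b 60 eb 7c) = 04 54; tag = H(58 98 5c 5c 5c 5c 5c 04 54) = 0314
m2: inner = H(32 f2 36 36 36 36 36 b6 d7 95 de) = 05 32; tag = H(58 98 5c 5c 5c 5c 5c 05 32) = 02f3 ← matches
m3: inner = H(32 f2 36 36 36 36 36 a2 a4 ca 10) = 04 52; tag = H(58 98 5c 5c 5c 5c 5c 04 52) = 0312

2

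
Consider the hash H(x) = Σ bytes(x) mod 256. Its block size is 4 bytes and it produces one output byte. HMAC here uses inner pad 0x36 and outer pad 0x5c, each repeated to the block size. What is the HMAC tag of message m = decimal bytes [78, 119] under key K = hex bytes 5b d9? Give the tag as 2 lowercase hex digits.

Key hex bytes 5b d9 is 2 bytes ≤ B = 4; zero-pad to 4 bytes: K' = 5b d9 00 00.
K' ⊕ ipad = 6d ef 36 36.  K' ⊕ opad = 07 85 5c 5c.
Inner input = (K'⊕ipad) ∥ m = 6d ef 36 36 ∥ 4e 77.
Inner hash: sum = 109+239+54+54+78+119 = 653; mod 256 = 141 → 8d.
Outer input = (K'⊕opad) ∥ inner = 07 85 5c 5c ∥ 8d.
Outer hash (tag): sum = 7+133+92+92+141 = 465; mod 256 = 209 → d1.

d1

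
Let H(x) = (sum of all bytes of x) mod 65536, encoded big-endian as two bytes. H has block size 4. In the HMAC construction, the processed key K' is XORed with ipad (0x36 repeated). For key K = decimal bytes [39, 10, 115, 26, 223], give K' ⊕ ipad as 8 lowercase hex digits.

37ab3636

Key decimal bytes [39, 10, 115, 26, 223] = 27 0a 73 1a df is 5 bytes > B = 4, so hash it first: H(key) = 01 9d, then zero-pad to 4 bytes: K' = 01 9d 00 00.
XOR each byte with 0x36: 01⊕36=37, 9d⊕36=ab, 00⊕36=36, 00⊕36=36.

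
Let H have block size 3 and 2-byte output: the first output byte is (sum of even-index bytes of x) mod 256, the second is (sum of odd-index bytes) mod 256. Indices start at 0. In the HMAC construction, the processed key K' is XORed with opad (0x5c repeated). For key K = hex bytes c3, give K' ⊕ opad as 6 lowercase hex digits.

9f5c5c

Key hex bytes c3 is 1 byte ≤ B = 3; zero-pad to 3 bytes: K' = c3 00 00.
XOR each byte with 0x5c: c3⊕5c=9f, 00⊕5c=5c, 00⊕5c=5c.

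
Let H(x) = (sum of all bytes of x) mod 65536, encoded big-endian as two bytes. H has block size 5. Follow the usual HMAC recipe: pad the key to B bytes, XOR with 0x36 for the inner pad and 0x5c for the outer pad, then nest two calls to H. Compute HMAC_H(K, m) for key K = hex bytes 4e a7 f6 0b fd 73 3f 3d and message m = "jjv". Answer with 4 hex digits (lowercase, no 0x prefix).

Key hex bytes 4e a7 f6 0b fd 73 3f 3d is 8 bytes > B = 5, so hash it first: H(key) = 03 e2, then zero-pad to 5 bytes: K' = 03 e2 00 00 00.
K' ⊕ ipad = 35 d4 36 36 36.  K' ⊕ opad = 5f be 5c 5c 5c.
Inner input = (K'⊕ipad) ∥ m = 35 d4 36 36 36 ∥ 6a 6a 76.
Inner hash: sum = 53+212+54+54+54+106+106+118 = 757 → 02 f5.
Outer input = (K'⊕opad) ∥ inner = 5f be 5c 5c 5c ∥ 02 f5.
Outer hash (tag): sum = 95+190+92+92+92+2+245 = 808 → 03 28.

0328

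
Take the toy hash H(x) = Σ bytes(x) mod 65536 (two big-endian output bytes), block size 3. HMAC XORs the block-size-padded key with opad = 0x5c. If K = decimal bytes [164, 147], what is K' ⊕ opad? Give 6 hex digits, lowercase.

Key decimal bytes [164, 147] = a4 93 is 2 bytes ≤ B = 3; zero-pad to 3 bytes: K' = a4 93 00.
XOR each byte with 0x5c: a4⊕5c=f8, 93⊕5c=cf, 00⊕5c=5c.

f8cf5c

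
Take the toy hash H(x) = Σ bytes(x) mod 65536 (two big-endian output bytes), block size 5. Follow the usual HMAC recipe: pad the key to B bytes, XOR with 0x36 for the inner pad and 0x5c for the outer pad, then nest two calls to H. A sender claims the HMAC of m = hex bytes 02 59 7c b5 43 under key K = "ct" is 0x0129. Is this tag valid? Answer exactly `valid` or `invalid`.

invalid

Key "ct" = 63 74 is 2 bytes ≤ B = 5; zero-pad to 5 bytes: K' = 63 74 00 00 00.
K' ⊕ ipad = 55 42 36 36 36; K' ⊕ opad = 3f 28 5c 5c 5c.
Inner hash: sum = 85+66+54+54+54+2+89+124+181+67 = 776 → 03 08.
Outer hash (recomputed tag): sum = 63+40+92+92+92+3+8 = 390 → 01 86.
Recomputed tag = 0186; claimed = 0129 → mismatch.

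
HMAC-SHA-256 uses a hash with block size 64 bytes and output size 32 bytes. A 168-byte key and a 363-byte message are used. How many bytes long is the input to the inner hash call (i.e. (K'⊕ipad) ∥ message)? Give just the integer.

427

Key is 168 > 64 bytes, so it is hashed to 32 bytes then zero-padded to 64: |K'| = 64.
Inner input = (K'⊕ipad) ∥ m → 64 + 363 = 427 bytes.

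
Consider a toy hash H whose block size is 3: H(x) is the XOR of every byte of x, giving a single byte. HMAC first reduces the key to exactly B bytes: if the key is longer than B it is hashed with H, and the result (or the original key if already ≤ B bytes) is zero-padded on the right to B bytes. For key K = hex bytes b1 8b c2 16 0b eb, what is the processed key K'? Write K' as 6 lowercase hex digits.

0e0000

|K| = 6 > B = 3, so first hash the key.
H(K): XOR b1⊕8b⊕c2⊕16⊕0b⊕eb = 0e.
Zero-pad H(K) = 0e to 3 bytes: K' = 0e 00 00.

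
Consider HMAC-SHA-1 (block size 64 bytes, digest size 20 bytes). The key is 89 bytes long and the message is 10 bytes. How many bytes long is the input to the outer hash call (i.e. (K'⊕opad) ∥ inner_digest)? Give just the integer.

84

Key is 89 > 64 bytes, so it is hashed to 20 bytes then zero-padded to 64: |K'| = 64.
Outer input = (K'⊕opad) ∥ H(inner) → 64 + 20 = 84 bytes.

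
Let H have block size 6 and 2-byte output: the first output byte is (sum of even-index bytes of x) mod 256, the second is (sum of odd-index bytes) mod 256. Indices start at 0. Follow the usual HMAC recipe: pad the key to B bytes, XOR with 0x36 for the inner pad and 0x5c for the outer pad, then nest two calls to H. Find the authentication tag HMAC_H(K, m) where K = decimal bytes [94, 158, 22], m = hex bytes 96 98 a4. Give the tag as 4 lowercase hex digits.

a026

Key decimal bytes [94, 158, 22] = 5e 9e 16 is 3 bytes ≤ B = 6; zero-pad to 6 bytes: K' = 5e 9e 16 00 00 00.
K' ⊕ ipad = 68 a8 20 36 36 36.  K' ⊕ opad = 02 c2 4a 5c 5c 5c.
Inner input = (K'⊕ipad) ∥ m = 68 a8 20 36 36 36 ∥ 96 98 a4.
Inner hash: even-index sum = 504 mod 256 = 248; odd-index sum = 428 mod 256 = 172 → f8 ac.
Outer input = (K'⊕opad) ∥ inner = 02 c2 4a 5c 5c 5c ∥ f8 ac.
Outer hash (tag): even-index sum = 416 mod 256 = 160; odd-index sum = 550 mod 256 = 38 → a0 26.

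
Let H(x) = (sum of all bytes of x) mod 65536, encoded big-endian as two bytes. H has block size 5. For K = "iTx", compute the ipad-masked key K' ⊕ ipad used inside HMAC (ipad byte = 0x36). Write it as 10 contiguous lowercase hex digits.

Key "iTx" = 69 54 78 is 3 bytes ≤ B = 5; zero-pad to 5 bytes: K' = 69 54 78 00 00.
XOR each byte with 0x36: 69⊕36=5f, 54⊕36=62, 78⊕36=4e, 00⊕36=36, 00⊕36=36.

5f624e3636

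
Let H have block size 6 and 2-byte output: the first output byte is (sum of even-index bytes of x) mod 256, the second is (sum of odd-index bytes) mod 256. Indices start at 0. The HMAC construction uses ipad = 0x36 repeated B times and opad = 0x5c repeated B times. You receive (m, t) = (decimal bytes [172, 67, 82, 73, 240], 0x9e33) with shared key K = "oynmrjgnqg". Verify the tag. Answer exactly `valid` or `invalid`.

invalid

Key "oynmrjgnqg" = 6f 79 6e 6d 72 6a 67 6e 71 67 is 10 bytes > B = 6, so hash it first: H(key) = 27 25, then zero-pad to 6 bytes: K' = 27 25 00 00 00 00.
K' ⊕ ipad = 11 13 36 36 36 36; K' ⊕ opad = 7b 79 5c 5c 5c 5c.
Inner hash: even-index sum = 619 mod 256 = 107; odd-index sum = 267 mod 256 = 11 → 6b 0b.
Outer hash (recomputed tag): even-index sum = 414 mod 256 = 158; odd-index sum = 316 mod 256 = 60 → 9e 3c.
Recomputed tag = 9e3c; claimed = 9e33 → mismatch.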